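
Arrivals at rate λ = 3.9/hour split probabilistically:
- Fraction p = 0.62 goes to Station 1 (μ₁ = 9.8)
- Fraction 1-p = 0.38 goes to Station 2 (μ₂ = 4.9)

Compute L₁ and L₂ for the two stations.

Effective rates: λ₁ = 3.9×0.62 = 2.418, λ₂ = 3.9×0.38 = 1.482
Station 1: ρ₁ = 2.418/9.8 = 0.246735, L₁ = ρ₁/(1-ρ₁) = 0.246735/(1-0.246735) = 0.3276
Station 2: ρ₂ = 1.482/4.9 = 0.30245, L₂ = ρ₂/(1-ρ₂) = 0.30245/(1-0.30245) = 0.4336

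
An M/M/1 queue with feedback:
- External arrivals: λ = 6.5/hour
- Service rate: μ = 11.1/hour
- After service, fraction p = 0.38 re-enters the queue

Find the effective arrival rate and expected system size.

Effective arrival rate: λ_eff = λ/(1-p) = 6.5/(1-0.38) = 6.5/0.62 = 10.48387
ρ = λ_eff/μ = 10.48387/11.1 = 0.944493
L = ρ/(1-ρ) = 0.944493/(1-0.944493) = 17.0157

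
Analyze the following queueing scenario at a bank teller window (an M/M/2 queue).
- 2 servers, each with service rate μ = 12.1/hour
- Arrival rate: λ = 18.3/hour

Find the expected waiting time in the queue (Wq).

Traffic intensity: ρ = λ/(cμ) = 18.3/(2×12.1) = 0.7562
Since ρ = 0.7562 < 1, system is stable.
Offered load a = λ/μ = cρ = 18.3/12.1 = 1.5124
P₀ = [ Σₙ₌₀^1 aⁿ/n! + a^2/(2!(1-ρ)) ]⁻¹
Σ = a^0/0! + a^1/1! = 1.0000 + 1.5124 = 2.5124
a^2/(2!(1-ρ)) = 2.28734/(2 × 0.243802) = 4.6910
P₀ = 1/(2.5124 + 4.6910) = 0.1388
Lq = P₀·a^2·ρ / (2!(1-ρ)²) = 0.138824 × 2.28734 × 0.756198 / (2 × 0.0594392) = 2.0199
Wq = Lq/λ = 2.0199/18.3 = 0.1104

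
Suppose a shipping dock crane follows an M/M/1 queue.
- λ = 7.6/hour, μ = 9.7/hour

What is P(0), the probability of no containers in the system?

ρ = λ/μ = 7.6/9.7 = 0.7835
P(0) = 1 - ρ = 1 - 0.7835 = 0.2165
The server is idle 21.65% of the time.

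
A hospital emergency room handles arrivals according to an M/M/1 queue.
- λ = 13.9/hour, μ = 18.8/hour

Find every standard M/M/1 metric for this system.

Step 1: ρ = λ/μ = 13.9/18.8 = 0.7394
Step 2: L = λ/(μ-λ) = 13.9/4.90 = 2.8367
Step 3: Lq = λ²/(μ(μ-λ)) = 193.21/(18.8×4.90) = 2.0974
Step 4: W = 1/(μ-λ) = 1/4.90 = 0.20408
Step 5: Wq = λ/(μ(μ-λ)) = 13.9/(18.8×4.90) = 0.1509
Step 6: P(0) = 1-ρ = 0.2606
Verify: L = λW = 13.9×0.20408 = 2.8367 ✔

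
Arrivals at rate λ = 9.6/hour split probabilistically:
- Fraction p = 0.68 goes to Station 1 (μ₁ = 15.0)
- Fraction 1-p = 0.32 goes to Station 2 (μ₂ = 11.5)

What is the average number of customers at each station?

Effective rates: λ₁ = 9.6×0.68 = 6.528, λ₂ = 9.6×0.32 = 3.072
Station 1: ρ₁ = 6.528/15.0 = 0.4352, L₁ = ρ₁/(1-ρ₁) = 0.4352/(1-0.4352) = 0.7705
Station 2: ρ₂ = 3.072/11.5 = 0.26713, L₂ = ρ₂/(1-ρ₂) = 0.26713/(1-0.26713) = 0.3645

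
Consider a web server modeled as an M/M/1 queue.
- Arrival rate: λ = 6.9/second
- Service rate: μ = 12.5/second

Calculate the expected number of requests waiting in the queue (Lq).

ρ = λ/μ = 6.9/12.5 = 0.5520
For M/M/1: Lq = λ²/(μ(μ-λ))
Lq = 47.61/(12.5 × 5.60)
Lq = 0.6801 requests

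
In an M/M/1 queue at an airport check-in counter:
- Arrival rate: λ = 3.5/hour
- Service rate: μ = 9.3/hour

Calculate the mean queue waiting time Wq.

First, compute utilization: ρ = λ/μ = 3.5/9.3 = 0.3763
For M/M/1: Wq = λ/(μ(μ-λ))
Wq = 3.5/(9.3 × (9.3-3.5))
Wq = 3.5/(9.3 × 5.80)
Wq = 0.06489 hours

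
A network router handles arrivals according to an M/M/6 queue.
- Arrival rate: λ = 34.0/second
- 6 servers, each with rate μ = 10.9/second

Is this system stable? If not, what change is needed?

Stability requires ρ = λ/(cμ) < 1
ρ = 34.0/(6 × 10.9) = 34.0/65.40 = 0.5199
Since 0.5199 < 1, the system is STABLE.
The servers are busy 51.99% of the time.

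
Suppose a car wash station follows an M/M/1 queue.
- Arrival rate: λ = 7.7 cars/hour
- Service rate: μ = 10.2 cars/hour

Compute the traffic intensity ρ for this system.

Server utilization: ρ = λ/μ
ρ = 7.7/10.2 = 0.7549
The server is busy 75.49% of the time.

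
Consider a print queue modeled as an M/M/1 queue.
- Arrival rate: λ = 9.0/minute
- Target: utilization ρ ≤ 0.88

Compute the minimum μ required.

ρ = λ/μ, so μ = λ/ρ
μ ≥ 9.0/0.88 = 10.2273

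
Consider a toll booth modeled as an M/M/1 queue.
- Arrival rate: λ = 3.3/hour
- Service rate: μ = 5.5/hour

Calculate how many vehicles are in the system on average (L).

ρ = λ/μ = 3.3/5.5 = 0.6000
For M/M/1: L = λ/(μ-λ)
L = 3.3/(5.5-3.3) = 3.3/2.20
L = 1.5000 vehicles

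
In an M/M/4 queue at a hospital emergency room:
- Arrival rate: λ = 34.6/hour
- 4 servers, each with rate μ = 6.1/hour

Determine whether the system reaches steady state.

Stability requires ρ = λ/(cμ) < 1
ρ = 34.6/(4 × 6.1) = 34.6/24.40 = 1.4180
Since 1.4180 ≥ 1, the system is UNSTABLE.
Need c > λ/μ = 34.6/6.1 = 5.67.
Minimum servers needed: c = 6.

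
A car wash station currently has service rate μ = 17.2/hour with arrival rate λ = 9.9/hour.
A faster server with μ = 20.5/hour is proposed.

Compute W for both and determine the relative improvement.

System 1: ρ₁ = 9.9/17.2 = 0.5756, W₁ = 1/(17.2-9.9) = 0.13699
System 2: ρ₂ = 9.9/20.5 = 0.4829, W₂ = 1/(20.5-9.9) = 0.094340
Improvement: (W₁-W₂)/W₁ = (0.13699-0.094340)/0.13699 = 31.13%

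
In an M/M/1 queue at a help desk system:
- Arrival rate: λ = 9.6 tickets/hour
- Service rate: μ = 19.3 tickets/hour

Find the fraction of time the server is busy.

Server utilization: ρ = λ/μ
ρ = 9.6/19.3 = 0.4974
The server is busy 49.74% of the time.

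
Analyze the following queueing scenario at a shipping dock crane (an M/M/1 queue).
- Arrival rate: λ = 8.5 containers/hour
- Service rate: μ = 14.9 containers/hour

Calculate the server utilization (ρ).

Server utilization: ρ = λ/μ
ρ = 8.5/14.9 = 0.5705
The server is busy 57.05% of the time.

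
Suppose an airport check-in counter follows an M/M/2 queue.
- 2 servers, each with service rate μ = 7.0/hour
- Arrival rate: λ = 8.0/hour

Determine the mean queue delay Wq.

Traffic intensity: ρ = λ/(cμ) = 8.0/(2×7.0) = 0.5714
Since ρ = 0.5714 < 1, system is stable.
Offered load a = λ/μ = cρ = 8.0/7.0 = 1.1429
P₀ = [ Σₙ₌₀^1 aⁿ/n! + a^2/(2!(1-ρ)) ]⁻¹
Σ = a^0/0! + a^1/1! = 1.0000 + 1.1429 = 2.1429
a^2/(2!(1-ρ)) = 1.3061/(2 × 0.42857) = 1.5238
P₀ = 1/(2.1429 + 1.5238) = 0.2727
Lq = P₀·a^2·ρ / (2!(1-ρ)²) = 0.27273 × 1.3061 × 0.57143 / (2 × 0.18367) = 0.5541
Wq = Lq/λ = 0.5541/8.0 = 0.06926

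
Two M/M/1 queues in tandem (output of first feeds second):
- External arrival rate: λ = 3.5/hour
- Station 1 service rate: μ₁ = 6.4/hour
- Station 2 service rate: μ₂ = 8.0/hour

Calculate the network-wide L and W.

By Jackson's theorem, each station behaves as independent M/M/1.
Station 1: ρ₁ = 3.5/6.4 = 0.5469, L₁ = ρ₁/(1-ρ₁) = λ/(μ₁-λ) = 3.5/2.90 = 1.206897
Station 2: ρ₂ = 3.5/8.0 = 0.4375, L₂ = ρ₂/(1-ρ₂) = λ/(μ₂-λ) = 3.5/4.50 = 0.7777778
Total: L = L₁ + L₂ = 1.206897 + 0.7777778 = 1.98467
W = L/λ = 1.98467/3.5 = 0.5670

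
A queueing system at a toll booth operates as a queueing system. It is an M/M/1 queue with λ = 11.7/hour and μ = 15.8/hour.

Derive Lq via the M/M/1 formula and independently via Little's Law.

Method 1 (direct): Lq = λ²/(μ(μ-λ)) = 136.89/(15.8 × 4.10) = 2.1132

Method 2 (Little's Law):
W = 1/(μ-λ) = 1/4.10 = 0.2439024
Wq = W - 1/μ = 0.2439024 - 0.06329114 = 0.1806113
Lq = λWq = 11.7 × 0.1806113 = 2.1132 ✔ (matches Method 1)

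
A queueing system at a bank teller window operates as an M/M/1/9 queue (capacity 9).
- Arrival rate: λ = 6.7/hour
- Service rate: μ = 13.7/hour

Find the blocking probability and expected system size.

ρ = λ/μ = 6.7/13.7 = 0.489051
P₀ = (1-ρ)/(1-ρ^(K+1)) = (1-0.489051)/(1-0.489051^10) = 0.5109/0.9992 = 0.5113
P_K = P₀×ρ^K = 0.51135 × 0.489051^9 = 0.51135 × 0.0016002 = 0.0008183
Blocking probability P_9 = 0.0008183 (0.08183%)
L = ρ[1 - (K+1)ρ^K + Kρ^(K+1)] / [(1-ρ)(1-ρ^(K+1))]
L = 0.489051 × (1 - 10×0.001600 + 9×0.0007826) / ((1 - 0.489051) × (1 - 0.0007826)) = 0.9493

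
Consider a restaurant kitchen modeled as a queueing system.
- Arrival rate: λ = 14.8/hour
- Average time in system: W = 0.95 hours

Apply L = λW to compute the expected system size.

Little's Law: L = λW
L = 14.8 × 0.95 = 14.0600 orders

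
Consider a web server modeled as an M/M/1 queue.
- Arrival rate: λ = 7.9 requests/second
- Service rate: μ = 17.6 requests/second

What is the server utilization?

Server utilization: ρ = λ/μ
ρ = 7.9/17.6 = 0.4489
The server is busy 44.89% of the time.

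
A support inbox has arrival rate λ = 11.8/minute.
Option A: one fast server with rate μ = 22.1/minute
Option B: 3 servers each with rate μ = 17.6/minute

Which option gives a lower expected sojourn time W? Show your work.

Option A: single server μ = 22.1 (M/M/1)
  ρ_A = 11.8/22.1 = 0.5339
  W_A = 1/(μ-λ) = 1/(22.1-11.8) = 1/10.30 = 0.09709

Option B: 3 servers μ = 17.6 (M/M/3)
  ρ_B = λ/(cμ) = 11.8/(3×17.6) = 0.2235
  Offered load a = λ/μ = cρ = 11.8/17.6 = 0.6705
  P₀ = [ Σₙ₌₀^2 aⁿ/n! + a^3/(3!(1-ρ)) ]⁻¹
  Σ = a^0/0! + a^1/1! + a^2/2! = 1.0000 + 0.67045 + 0.22475 = 1.8952
  a^3/(3!(1-ρ)) = 0.3014/(6 × 0.7765) = 0.06469
  P₀ = 1/(1.8952 + 0.06469) = 0.5102
  Lq = P₀·a^3·ρ / (3!(1-ρ)²) = 0.5102 × 0.3014 × 0.2235 / (6 × 0.6030) = 0.009499
  Wq_B = Lq/λ = 0.0094989/11.8 = 0.00080499
  W_B = Wq_B + 1/μ = 0.00080499 + 0.056818 = 0.05762

Since W_B = 0.05762 < W_A = 0.09709, Option B (multiple servers) has the shorter time in system.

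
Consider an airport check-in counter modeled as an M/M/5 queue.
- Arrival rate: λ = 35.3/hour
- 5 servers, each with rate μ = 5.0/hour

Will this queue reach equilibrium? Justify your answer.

Stability requires ρ = λ/(cμ) < 1
ρ = 35.3/(5 × 5.0) = 35.3/25.00 = 1.4120
Since 1.4120 ≥ 1, the system is UNSTABLE.
Need c > λ/μ = 35.3/5.0 = 7.06.
Minimum servers needed: c = 8.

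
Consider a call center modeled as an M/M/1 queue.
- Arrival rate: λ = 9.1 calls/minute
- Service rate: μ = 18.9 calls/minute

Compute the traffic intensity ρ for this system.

Server utilization: ρ = λ/μ
ρ = 9.1/18.9 = 0.4815
The server is busy 48.15% of the time.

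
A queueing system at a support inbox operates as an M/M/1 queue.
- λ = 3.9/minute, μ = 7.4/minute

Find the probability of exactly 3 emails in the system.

ρ = λ/μ = 3.9/7.4 = 0.52703
P(n) = (1-ρ)ρⁿ
P(3) = (1-0.52703) × 0.52703^3
P(3) = 0.47297 × 0.14639
P(3) = 0.06924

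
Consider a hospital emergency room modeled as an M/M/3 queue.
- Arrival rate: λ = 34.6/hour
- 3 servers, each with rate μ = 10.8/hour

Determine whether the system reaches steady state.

Stability requires ρ = λ/(cμ) < 1
ρ = 34.6/(3 × 10.8) = 34.6/32.40 = 1.0679
Since 1.0679 ≥ 1, the system is UNSTABLE.
Need c > λ/μ = 34.6/10.8 = 3.20.
Minimum servers needed: c = 4.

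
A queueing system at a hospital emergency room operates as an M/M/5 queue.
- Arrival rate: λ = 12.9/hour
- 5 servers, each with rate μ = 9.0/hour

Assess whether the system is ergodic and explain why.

Stability requires ρ = λ/(cμ) < 1
ρ = 12.9/(5 × 9.0) = 12.9/45.00 = 0.2867
Since 0.2867 < 1, the system is STABLE.
The servers are busy 28.67% of the time.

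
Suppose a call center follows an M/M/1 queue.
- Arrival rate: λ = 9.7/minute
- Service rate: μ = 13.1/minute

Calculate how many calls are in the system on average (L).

ρ = λ/μ = 9.7/13.1 = 0.7405
For M/M/1: L = λ/(μ-λ)
L = 9.7/(13.1-9.7) = 9.7/3.40
L = 2.8529 calls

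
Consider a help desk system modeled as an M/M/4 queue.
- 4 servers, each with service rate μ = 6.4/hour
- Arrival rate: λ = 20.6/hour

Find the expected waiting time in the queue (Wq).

Traffic intensity: ρ = λ/(cμ) = 20.6/(4×6.4) = 0.8047
Since ρ = 0.8047 < 1, system is stable.
Offered load a = λ/μ = cρ = 20.6/6.4 = 3.2188
P₀ = [ Σₙ₌₀^3 aⁿ/n! + a^4/(4!(1-ρ)) ]⁻¹
Σ = a^0/0! + a^1/1! + a^2/2! + a^3/3! = 1.00000 + 3.21875 + 5.18018 + 5.55790 = 14.9568
a^4/(4!(1-ρ)) = 107.3369/(24 × 0.1953125) = 22.8985
P₀ = 1/(14.9568 + 22.8985) = 0.02642
Lq = P₀·a^4·ρ / (4!(1-ρ)²) = 0.0264163 × 107.3369 × 0.804688 / (24 × 0.0381470) = 2.4922
Wq = Lq/λ = 2.4922/20.6 = 0.1210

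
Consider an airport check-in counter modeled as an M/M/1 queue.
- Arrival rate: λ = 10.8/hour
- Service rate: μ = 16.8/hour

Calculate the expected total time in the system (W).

First, compute utilization: ρ = λ/μ = 10.8/16.8 = 0.6429
For M/M/1: W = 1/(μ-λ)
W = 1/(16.8-10.8) = 1/6.00
W = 0.1667 hours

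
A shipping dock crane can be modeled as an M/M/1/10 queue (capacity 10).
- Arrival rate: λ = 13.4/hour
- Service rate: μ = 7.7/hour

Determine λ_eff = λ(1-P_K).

ρ = λ/μ = 13.4/7.7 = 1.74026
P₀ = (1-ρ)/(1-ρ^(K+1)) = (1-1.74026)/(1-1.74026^11) = -0.74026/-442.3590 = 0.001673
P_K = P₀×ρ^K = 0.0016734 × 1.74026^10 = 0.0016734 × 254.7659 = 0.4263
λ_eff = λ(1-P_K) = 13.4 × (1 - 0.426335) = 13.4 × 0.573665 = 7.6871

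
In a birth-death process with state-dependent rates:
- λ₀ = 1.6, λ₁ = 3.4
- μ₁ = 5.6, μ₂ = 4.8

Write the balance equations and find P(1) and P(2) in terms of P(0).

Balance equations:
State 0: λ₀P₀ = μ₁P₁ → P₁ = (λ₀/μ₁)P₀ = (1.6/5.6)P₀ = 0.2857P₀
State 1: P₂ = (λ₀λ₁)/(μ₁μ₂)P₀ = (1.6×3.4)/(5.6×4.8)P₀ = 0.2024P₀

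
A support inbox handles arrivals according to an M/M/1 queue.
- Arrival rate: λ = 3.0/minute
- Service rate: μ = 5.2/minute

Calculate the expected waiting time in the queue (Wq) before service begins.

First, compute utilization: ρ = λ/μ = 3.0/5.2 = 0.5769
For M/M/1: Wq = λ/(μ(μ-λ))
Wq = 3.0/(5.2 × (5.2-3.0))
Wq = 3.0/(5.2 × 2.20)
Wq = 0.2622 minutes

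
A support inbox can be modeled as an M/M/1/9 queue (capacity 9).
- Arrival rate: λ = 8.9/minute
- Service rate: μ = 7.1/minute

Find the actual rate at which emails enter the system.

ρ = λ/μ = 8.9/7.1 = 1.25352
P₀ = (1-ρ)/(1-ρ^(K+1)) = (1-1.25352)/(1-1.25352^10) = -0.2535/-8.5788 = 0.02955
P_K = P₀×ρ^K = 0.02955 × 1.25352^9 = 0.02955 × 7.6415 = 0.2258
λ_eff = λ(1-P_K) = 8.9 × (1 - 0.22582) = 8.9 × 0.77418 = 6.8902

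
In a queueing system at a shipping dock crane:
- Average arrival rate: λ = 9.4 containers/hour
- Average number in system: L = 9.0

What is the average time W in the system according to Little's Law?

Little's Law: L = λW, so W = L/λ
W = 9.0/9.4 = 0.9574 hours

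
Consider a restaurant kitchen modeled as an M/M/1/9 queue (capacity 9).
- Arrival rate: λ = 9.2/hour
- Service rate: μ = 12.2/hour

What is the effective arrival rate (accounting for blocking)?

ρ = λ/μ = 9.2/12.2 = 0.7541
P₀ = (1-ρ)/(1-ρ^(K+1)) = (1-0.7541)/(1-0.7541^10) = 0.24590/0.94053 = 0.2614
P_K = P₀×ρ^K = 0.26145 × 0.7541^9 = 0.26145 × 0.078861 = 0.02062
λ_eff = λ(1-P_K) = 9.2 × (1 - 0.02062) = 9.2 × 0.97938 = 9.0103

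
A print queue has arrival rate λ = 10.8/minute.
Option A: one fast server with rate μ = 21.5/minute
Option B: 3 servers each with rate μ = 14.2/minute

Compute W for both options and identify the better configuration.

Option A: single server μ = 21.5 (M/M/1)
  ρ_A = 10.8/21.5 = 0.5023
  W_A = 1/(μ-λ) = 1/(21.5-10.8) = 1/10.70 = 0.09346

Option B: 3 servers μ = 14.2 (M/M/3)
  ρ_B = λ/(cμ) = 10.8/(3×14.2) = 0.2535
  Offered load a = λ/μ = cρ = 10.8/14.2 = 0.7606
  P₀ = [ Σₙ₌₀^2 aⁿ/n! + a^3/(3!(1-ρ)) ]⁻¹
  Σ = a^0/0! + a^1/1! + a^2/2! = 1.0000 + 0.7606 + 0.2892 = 2.0498
  a^3/(3!(1-ρ)) = 0.43995/(6 × 0.74648) = 0.09823
  P₀ = 1/(2.0498 + 0.09823) = 0.4655
  Lq = P₀·a^3·ρ / (3!(1-ρ)²) = 0.4655 × 0.4400 × 0.2535 / (6 × 0.5572) = 0.01553
  Wq_B = Lq/λ = 0.01553/10.8 = 0.001438
  W_B = Wq_B + 1/μ = 0.001438 + 0.07042 = 0.07186

Since W_B = 0.07186 < W_A = 0.09346, Option B (multiple servers) has the shorter time in system.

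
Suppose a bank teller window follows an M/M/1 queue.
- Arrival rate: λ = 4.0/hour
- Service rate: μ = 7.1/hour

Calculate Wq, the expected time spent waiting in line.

First, compute utilization: ρ = λ/μ = 4.0/7.1 = 0.5634
For M/M/1: Wq = λ/(μ(μ-λ))
Wq = 4.0/(7.1 × (7.1-4.0))
Wq = 4.0/(7.1 × 3.10)
Wq = 0.1817 hours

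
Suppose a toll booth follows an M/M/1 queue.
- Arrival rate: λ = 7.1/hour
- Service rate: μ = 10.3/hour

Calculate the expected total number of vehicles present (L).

ρ = λ/μ = 7.1/10.3 = 0.6893
For M/M/1: L = λ/(μ-λ)
L = 7.1/(10.3-7.1) = 7.1/3.20
L = 2.2187 vehicles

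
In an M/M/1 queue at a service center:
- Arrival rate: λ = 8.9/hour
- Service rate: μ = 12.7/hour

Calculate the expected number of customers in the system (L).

ρ = λ/μ = 8.9/12.7 = 0.7008
For M/M/1: L = λ/(μ-λ)
L = 8.9/(12.7-8.9) = 8.9/3.80
L = 2.3421 customers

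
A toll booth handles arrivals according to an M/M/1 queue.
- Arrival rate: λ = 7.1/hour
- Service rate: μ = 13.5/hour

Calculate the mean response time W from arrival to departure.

First, compute utilization: ρ = λ/μ = 7.1/13.5 = 0.5259
For M/M/1: W = 1/(μ-λ)
W = 1/(13.5-7.1) = 1/6.40
W = 0.1562 hours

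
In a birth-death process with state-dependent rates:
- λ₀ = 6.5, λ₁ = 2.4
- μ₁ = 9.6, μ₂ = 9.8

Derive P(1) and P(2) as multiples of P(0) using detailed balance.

Balance equations:
State 0: λ₀P₀ = μ₁P₁ → P₁ = (λ₀/μ₁)P₀ = (6.5/9.6)P₀ = 0.6771P₀
State 1: P₂ = (λ₀λ₁)/(μ₁μ₂)P₀ = (6.5×2.4)/(9.6×9.8)P₀ = 0.1658P₀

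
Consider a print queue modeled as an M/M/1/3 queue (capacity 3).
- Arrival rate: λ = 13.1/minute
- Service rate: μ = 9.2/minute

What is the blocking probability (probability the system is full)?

ρ = λ/μ = 13.1/9.2 = 1.4239
P₀ = (1-ρ)/(1-ρ^(K+1)) = (1-1.4239)/(1-1.4239^4) = -0.4239/-3.1107 = 0.1363
P_K = P₀×ρ^K = 0.13627 × 1.4239^3 = 0.13627 × 2.8869 = 0.3934
Blocking probability = 39.34%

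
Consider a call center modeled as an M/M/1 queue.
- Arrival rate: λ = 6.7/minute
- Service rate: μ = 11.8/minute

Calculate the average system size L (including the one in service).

ρ = λ/μ = 6.7/11.8 = 0.5678
For M/M/1: L = λ/(μ-λ)
L = 6.7/(11.8-6.7) = 6.7/5.10
L = 1.3137 calls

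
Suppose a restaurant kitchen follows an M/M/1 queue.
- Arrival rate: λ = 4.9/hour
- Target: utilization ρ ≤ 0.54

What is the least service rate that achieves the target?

ρ = λ/μ, so μ = λ/ρ
μ ≥ 4.9/0.54 = 9.0741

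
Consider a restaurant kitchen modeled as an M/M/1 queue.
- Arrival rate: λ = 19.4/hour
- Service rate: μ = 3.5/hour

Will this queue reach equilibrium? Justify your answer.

Stability requires ρ = λ/(cμ) < 1
ρ = 19.4/(1 × 3.5) = 19.4/3.50 = 5.5429
Since 5.5429 ≥ 1, the system is UNSTABLE.
Queue grows without bound. Need μ > λ = 19.4.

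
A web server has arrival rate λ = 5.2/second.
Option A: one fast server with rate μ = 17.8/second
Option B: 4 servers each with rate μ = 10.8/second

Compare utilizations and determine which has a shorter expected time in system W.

Option A: single server μ = 17.8 (M/M/1)
  ρ_A = 5.2/17.8 = 0.2921
  W_A = 1/(μ-λ) = 1/(17.8-5.2) = 1/12.60 = 0.07937

Option B: 4 servers μ = 10.8 (M/M/4)
  ρ_B = λ/(cμ) = 5.2/(4×10.8) = 0.1204
  Offered load a = λ/μ = cρ = 5.2/10.8 = 0.4815
  P₀ = [ Σₙ₌₀^3 aⁿ/n! + a^4/(4!(1-ρ)) ]⁻¹
  Σ = a^0/0! + a^1/1! + a^2/2! + a^3/3! = 1.0000 + 0.4815 + 0.1159 + 0.01860 = 1.6160
  a^4/(4!(1-ρ)) = 0.05374/(24 × 0.8796) = 0.002546
  P₀ = 1/(1.6160 + 0.002546) = 0.6178
  Lq = P₀·a^4·ρ / (4!(1-ρ)²) = 0.61784 × 0.053743 × 0.12037 / (24 × 0.77375) = 0.0002152
  Wq_B = Lq/λ = 0.00021523/5.2 = 0.00004139
  W_B = Wq_B + 1/μ = 0.00004139 + 0.09259 = 0.09263

Since W_A = 0.07937 < W_B = 0.09263, Option A (single fast server) has the shorter time in system.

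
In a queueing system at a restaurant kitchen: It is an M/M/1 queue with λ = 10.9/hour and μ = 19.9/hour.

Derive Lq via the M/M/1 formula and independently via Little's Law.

Method 1 (direct): Lq = λ²/(μ(μ-λ)) = 118.81/(19.9 × 9.00) = 0.6634

Method 2 (Little's Law):
W = 1/(μ-λ) = 1/9.00 = 0.11111
Wq = W - 1/μ = 0.11111 - 0.050251 = 0.06086
Lq = λWq = 10.9 × 0.06086 = 0.6634 ✔ (matches Method 1)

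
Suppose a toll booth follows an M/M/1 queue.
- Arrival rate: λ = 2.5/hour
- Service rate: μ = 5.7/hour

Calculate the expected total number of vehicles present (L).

ρ = λ/μ = 2.5/5.7 = 0.4386
For M/M/1: L = λ/(μ-λ)
L = 2.5/(5.7-2.5) = 2.5/3.20
L = 0.7812 vehicles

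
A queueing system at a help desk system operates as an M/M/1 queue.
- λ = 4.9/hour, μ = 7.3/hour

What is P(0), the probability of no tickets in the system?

ρ = λ/μ = 4.9/7.3 = 0.6712
P(0) = 1 - ρ = 1 - 0.6712 = 0.3288
The server is idle 32.88% of the time.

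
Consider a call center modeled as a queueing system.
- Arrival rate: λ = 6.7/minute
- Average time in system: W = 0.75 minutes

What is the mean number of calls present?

Little's Law: L = λW
L = 6.7 × 0.75 = 5.0250 calls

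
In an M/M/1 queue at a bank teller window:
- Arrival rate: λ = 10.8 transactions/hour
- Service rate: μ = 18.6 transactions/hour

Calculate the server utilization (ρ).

Server utilization: ρ = λ/μ
ρ = 10.8/18.6 = 0.5806
The server is busy 58.06% of the time.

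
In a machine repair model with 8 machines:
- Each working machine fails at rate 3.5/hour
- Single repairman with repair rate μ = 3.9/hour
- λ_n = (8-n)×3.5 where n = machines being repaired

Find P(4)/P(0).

P(4)/P(0) = ∏_{i=0}^{4-1} λ_i/μ_{i+1}
= (8-0)×3.5/3.9 × (8-1)×3.5/3.9 × (8-2)×3.5/3.9 × (8-3)×3.5/3.9
= 1089.7403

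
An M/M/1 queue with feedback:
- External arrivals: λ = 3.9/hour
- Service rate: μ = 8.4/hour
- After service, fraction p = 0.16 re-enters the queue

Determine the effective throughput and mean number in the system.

Effective arrival rate: λ_eff = λ/(1-p) = 3.9/(1-0.16) = 3.9/0.84 = 4.64286
ρ = λ_eff/μ = 4.64286/8.4 = 0.55272
L = ρ/(1-ρ) = 0.55272/(1-0.55272) = 1.2357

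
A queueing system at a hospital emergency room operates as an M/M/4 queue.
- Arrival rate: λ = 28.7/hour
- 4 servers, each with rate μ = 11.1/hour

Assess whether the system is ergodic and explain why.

Stability requires ρ = λ/(cμ) < 1
ρ = 28.7/(4 × 11.1) = 28.7/44.40 = 0.6464
Since 0.6464 < 1, the system is STABLE.
The servers are busy 64.64% of the time.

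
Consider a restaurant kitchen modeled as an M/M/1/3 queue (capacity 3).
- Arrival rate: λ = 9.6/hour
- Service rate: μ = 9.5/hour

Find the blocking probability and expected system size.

ρ = λ/μ = 9.6/9.5 = 1.0105
P₀ = (1-ρ)/(1-ρ^(K+1)) = (1-1.0105)/(1-1.0105^4) = -0.01050/-0.04267 = 0.2461
P_K = P₀×ρ^K = 0.2461 × 1.0105^3 = 0.2461 × 1.0318 = 0.2539
Blocking probability P_3 = 0.2539 (25.39%)
L = ρ[1 - (K+1)ρ^K + Kρ^(K+1)] / [(1-ρ)(1-ρ^(K+1))]
L = 1.0105 × (1 - 4×1.031831908 + 3×1.042666143) / ((1 - 1.0105) × (1 - 1.042666143)) = 1.5131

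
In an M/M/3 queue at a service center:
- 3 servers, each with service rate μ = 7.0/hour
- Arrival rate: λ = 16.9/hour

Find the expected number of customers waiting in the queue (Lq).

Traffic intensity: ρ = λ/(cμ) = 16.9/(3×7.0) = 0.8048
Since ρ = 0.8048 < 1, system is stable.
Offered load a = λ/μ = cρ = 16.9/7.0 = 2.4143
P₀ = [ Σₙ₌₀^2 aⁿ/n! + a^3/(3!(1-ρ)) ]⁻¹
Σ = a^0/0! + a^1/1! + a^2/2! = 1.0000 + 2.4143 + 2.9144 = 6.3287
a^3/(3!(1-ρ)) = 14.07233/(6 × 0.1952381) = 12.0130
P₀ = 1/(6.3287 + 12.0130) = 0.05452
Lq = P₀·a^3·ρ / (3!(1-ρ)²) = 0.054521 × 14.0723 × 0.80476 / (6 × 0.038118) = 2.6997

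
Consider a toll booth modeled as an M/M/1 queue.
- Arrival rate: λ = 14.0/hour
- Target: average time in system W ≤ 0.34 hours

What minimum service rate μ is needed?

For M/M/1: W = 1/(μ-λ)
Need W ≤ 0.34, so 1/(μ-λ) ≤ 0.34
μ - λ ≥ 1/0.34 = 2.9412
μ ≥ 14.0 + 2.9412 = 16.9412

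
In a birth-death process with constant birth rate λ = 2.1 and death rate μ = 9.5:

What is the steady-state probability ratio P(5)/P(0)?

For constant rates: P(n)/P(0) = (λ/μ)^n
P(5)/P(0) = (2.1/9.5)^5 = 0.22105^5 = 0.0005278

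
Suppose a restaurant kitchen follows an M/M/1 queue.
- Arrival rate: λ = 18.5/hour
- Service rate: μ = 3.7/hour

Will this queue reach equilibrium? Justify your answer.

Stability requires ρ = λ/(cμ) < 1
ρ = 18.5/(1 × 3.7) = 18.5/3.70 = 5.0000
Since 5.0000 ≥ 1, the system is UNSTABLE.
Queue grows without bound. Need μ > λ = 18.5.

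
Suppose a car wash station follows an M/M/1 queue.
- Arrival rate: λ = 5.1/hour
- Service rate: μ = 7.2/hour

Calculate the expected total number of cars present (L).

ρ = λ/μ = 5.1/7.2 = 0.7083
For M/M/1: L = λ/(μ-λ)
L = 5.1/(7.2-5.1) = 5.1/2.10
L = 2.4286 cars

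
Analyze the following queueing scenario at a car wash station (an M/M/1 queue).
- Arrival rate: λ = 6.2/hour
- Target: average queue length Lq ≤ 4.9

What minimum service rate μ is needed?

For M/M/1: Lq = λ²/(μ(μ-λ))
Need Lq ≤ 4.9, i.e. μ(μ-λ) ≥ λ²/4.9
μ² - 6.2μ - 38.44/4.9 ≥ 0  →  μ² - 6.2μ - 7.8449 ≥ 0
Quadratic formula (positive root): μ = [λ + √(λ² + 4×7.8449)]/2
Discriminant: 38.44 + 4×7.8449 = 69.8196, √69.8196 = 8.3558
μ ≥ (6.2 + 8.3558)/2 = 7.2779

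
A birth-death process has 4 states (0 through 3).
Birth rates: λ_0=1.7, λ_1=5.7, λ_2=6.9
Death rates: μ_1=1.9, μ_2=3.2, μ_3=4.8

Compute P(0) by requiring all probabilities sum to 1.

Ratios P(n)/P(0) = (λ₀···λₙ₋₁)/(μ₁···μₙ):
P(1)/P(0) = (1.7)/(1.9) = 0.8947
P(2)/P(0) = (1.7×5.7)/(1.9×3.2) = 1.5938
P(3)/P(0) = (1.7×5.7×6.9)/(1.9×3.2×4.8) = 2.2910

Normalization: ∑ P(n) = 1
P(0) × (1.0000 + 0.8947 + 1.5938 + 2.2910) = 1
P(0) × 5.7795 = 1
P(0) = 1/5.7795 = 0.1730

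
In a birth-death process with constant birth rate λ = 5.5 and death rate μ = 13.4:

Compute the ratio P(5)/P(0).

For constant rates: P(n)/P(0) = (λ/μ)^n
P(5)/P(0) = (5.5/13.4)^5 = 0.41045^5 = 0.01165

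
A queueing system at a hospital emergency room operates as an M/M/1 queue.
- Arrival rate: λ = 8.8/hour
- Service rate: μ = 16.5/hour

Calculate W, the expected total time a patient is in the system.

First, compute utilization: ρ = λ/μ = 8.8/16.5 = 0.5333
For M/M/1: W = 1/(μ-λ)
W = 1/(16.5-8.8) = 1/7.70
W = 0.1299 hours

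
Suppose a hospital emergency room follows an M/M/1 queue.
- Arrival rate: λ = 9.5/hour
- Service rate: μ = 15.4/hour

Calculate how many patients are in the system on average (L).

ρ = λ/μ = 9.5/15.4 = 0.6169
For M/M/1: L = λ/(μ-λ)
L = 9.5/(15.4-9.5) = 9.5/5.90
L = 1.6102 patients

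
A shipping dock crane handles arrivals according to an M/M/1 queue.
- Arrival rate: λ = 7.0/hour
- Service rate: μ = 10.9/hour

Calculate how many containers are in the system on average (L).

ρ = λ/μ = 7.0/10.9 = 0.6422
For M/M/1: L = λ/(μ-λ)
L = 7.0/(10.9-7.0) = 7.0/3.90
L = 1.7949 containers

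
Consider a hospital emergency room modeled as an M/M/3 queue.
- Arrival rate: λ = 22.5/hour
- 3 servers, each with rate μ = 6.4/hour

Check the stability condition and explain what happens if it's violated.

Stability requires ρ = λ/(cμ) < 1
ρ = 22.5/(3 × 6.4) = 22.5/19.20 = 1.1719
Since 1.1719 ≥ 1, the system is UNSTABLE.
Need c > λ/μ = 22.5/6.4 = 3.52.
Minimum servers needed: c = 4.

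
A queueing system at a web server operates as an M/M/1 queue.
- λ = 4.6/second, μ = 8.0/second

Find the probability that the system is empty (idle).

ρ = λ/μ = 4.6/8.0 = 0.5750
P(0) = 1 - ρ = 1 - 0.5750 = 0.4250
The server is idle 42.50% of the time.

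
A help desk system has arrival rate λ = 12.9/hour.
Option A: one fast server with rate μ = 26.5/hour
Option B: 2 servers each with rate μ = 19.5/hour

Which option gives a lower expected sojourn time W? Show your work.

Option A: single server μ = 26.5 (M/M/1)
  ρ_A = 12.9/26.5 = 0.4868
  W_A = 1/(μ-λ) = 1/(26.5-12.9) = 1/13.60 = 0.07353

Option B: 2 servers μ = 19.5 (M/M/2)
  ρ_B = λ/(cμ) = 12.9/(2×19.5) = 0.3308
  Offered load a = λ/μ = cρ = 12.9/19.5 = 0.6615
  P₀ = [ Σₙ₌₀^1 aⁿ/n! + a^2/(2!(1-ρ)) ]⁻¹
  Σ = a^0/0! + a^1/1! = 1.0000 + 0.6615 = 1.6615
  a^2/(2!(1-ρ)) = 0.4376/(2 × 0.6692) = 0.3270
  P₀ = 1/(1.6615 + 0.3270) = 0.5029
  Lq = P₀·a^2·ρ / (2!(1-ρ)²) = 0.5029 × 0.4376 × 0.3308 / (2 × 0.4479) = 0.08127
  Wq_B = Lq/λ = 0.08127/12.9 = 0.006300
  W_B = Wq_B + 1/μ = 0.006300 + 0.05128 = 0.05758

Since W_B = 0.05758 < W_A = 0.07353, Option B (multiple servers) has the shorter time in system.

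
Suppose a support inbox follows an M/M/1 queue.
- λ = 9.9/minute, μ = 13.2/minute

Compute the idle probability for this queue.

ρ = λ/μ = 9.9/13.2 = 0.7500
P(0) = 1 - ρ = 1 - 0.7500 = 0.2500
The server is idle 25.00% of the time.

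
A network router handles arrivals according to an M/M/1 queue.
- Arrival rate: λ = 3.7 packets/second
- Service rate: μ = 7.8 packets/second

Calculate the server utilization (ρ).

Server utilization: ρ = λ/μ
ρ = 3.7/7.8 = 0.4744
The server is busy 47.44% of the time.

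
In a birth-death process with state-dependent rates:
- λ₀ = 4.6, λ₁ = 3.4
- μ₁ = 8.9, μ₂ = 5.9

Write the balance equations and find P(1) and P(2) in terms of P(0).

Balance equations:
State 0: λ₀P₀ = μ₁P₁ → P₁ = (λ₀/μ₁)P₀ = (4.6/8.9)P₀ = 0.5169P₀
State 1: P₂ = (λ₀λ₁)/(μ₁μ₂)P₀ = (4.6×3.4)/(8.9×5.9)P₀ = 0.2978P₀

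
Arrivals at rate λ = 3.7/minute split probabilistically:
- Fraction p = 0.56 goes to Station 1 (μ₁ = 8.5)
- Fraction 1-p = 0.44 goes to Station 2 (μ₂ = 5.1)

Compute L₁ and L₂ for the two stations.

Effective rates: λ₁ = 3.7×0.56 = 2.072, λ₂ = 3.7×0.44 = 1.628
Station 1: ρ₁ = 2.072/8.5 = 0.24376, L₁ = ρ₁/(1-ρ₁) = 0.24376/(1-0.24376) = 0.3223
Station 2: ρ₂ = 1.628/5.1 = 0.3192, L₂ = ρ₂/(1-ρ₂) = 0.3192/(1-0.3192) = 0.4689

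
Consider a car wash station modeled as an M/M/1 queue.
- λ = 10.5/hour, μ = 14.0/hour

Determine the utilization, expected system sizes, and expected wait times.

Step 1: ρ = λ/μ = 10.5/14.0 = 0.7500
Step 2: L = λ/(μ-λ) = 10.5/3.50 = 3.0000
Step 3: Lq = λ²/(μ(μ-λ)) = 110.25/(14.0×3.50) = 2.2500
Step 4: W = 1/(μ-λ) = 1/3.50 = 0.28571
Step 5: Wq = λ/(μ(μ-λ)) = 10.5/(14.0×3.50) = 0.2143
Step 6: P(0) = 1-ρ = 0.2500
Verify: L = λW = 10.5×0.28571 = 3.0000 ✔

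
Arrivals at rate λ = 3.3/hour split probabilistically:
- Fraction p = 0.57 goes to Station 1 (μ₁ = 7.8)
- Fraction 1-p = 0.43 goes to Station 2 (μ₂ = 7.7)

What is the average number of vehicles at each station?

Effective rates: λ₁ = 3.3×0.57 = 1.881, λ₂ = 3.3×0.43 = 1.419
Station 1: ρ₁ = 1.881/7.8 = 0.24115, L₁ = ρ₁/(1-ρ₁) = 0.24115/(1-0.24115) = 0.3178
Station 2: ρ₂ = 1.419/7.7 = 0.1843, L₂ = ρ₂/(1-ρ₂) = 0.1843/(1-0.1843) = 0.2259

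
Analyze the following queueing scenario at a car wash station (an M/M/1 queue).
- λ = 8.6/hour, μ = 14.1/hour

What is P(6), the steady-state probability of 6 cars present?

ρ = λ/μ = 8.6/14.1 = 0.6099
P(n) = (1-ρ)ρⁿ
P(6) = (1-0.6099) × 0.6099^6
P(6) = 0.3901 × 0.05147
P(6) = 0.02008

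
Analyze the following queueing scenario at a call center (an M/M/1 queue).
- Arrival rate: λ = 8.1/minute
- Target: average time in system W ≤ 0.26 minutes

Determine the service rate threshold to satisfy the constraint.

For M/M/1: W = 1/(μ-λ)
Need W ≤ 0.26, so 1/(μ-λ) ≤ 0.26
μ - λ ≥ 1/0.26 = 3.8462
μ ≥ 8.1 + 3.8462 = 11.9462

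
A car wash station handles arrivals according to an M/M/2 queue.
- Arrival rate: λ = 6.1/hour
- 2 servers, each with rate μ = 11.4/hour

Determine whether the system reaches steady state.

Stability requires ρ = λ/(cμ) < 1
ρ = 6.1/(2 × 11.4) = 6.1/22.80 = 0.2675
Since 0.2675 < 1, the system is STABLE.
The servers are busy 26.75% of the time.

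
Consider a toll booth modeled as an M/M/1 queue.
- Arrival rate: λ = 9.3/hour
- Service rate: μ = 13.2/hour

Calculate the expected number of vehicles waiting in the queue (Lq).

ρ = λ/μ = 9.3/13.2 = 0.7045
For M/M/1: Lq = λ²/(μ(μ-λ))
Lq = 86.49/(13.2 × 3.90)
Lq = 1.6801 vehicles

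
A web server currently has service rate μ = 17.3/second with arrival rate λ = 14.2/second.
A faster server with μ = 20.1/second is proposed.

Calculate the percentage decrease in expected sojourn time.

System 1: ρ₁ = 14.2/17.3 = 0.8208, W₁ = 1/(17.3-14.2) = 0.3226
System 2: ρ₂ = 14.2/20.1 = 0.7065, W₂ = 1/(20.1-14.2) = 0.1695
Improvement: (W₁-W₂)/W₁ = (0.3226-0.1695)/0.3226 = 47.46%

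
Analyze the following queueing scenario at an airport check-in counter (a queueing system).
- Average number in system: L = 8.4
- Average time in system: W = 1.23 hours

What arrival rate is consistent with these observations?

Little's Law: L = λW, so λ = L/W
λ = 8.4/1.23 = 6.8293 passengers/hour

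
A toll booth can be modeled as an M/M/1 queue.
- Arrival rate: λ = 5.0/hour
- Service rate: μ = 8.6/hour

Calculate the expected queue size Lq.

ρ = λ/μ = 5.0/8.6 = 0.5814
For M/M/1: Lq = λ²/(μ(μ-λ))
Lq = 25.00/(8.6 × 3.60)
Lq = 0.8075 vehicles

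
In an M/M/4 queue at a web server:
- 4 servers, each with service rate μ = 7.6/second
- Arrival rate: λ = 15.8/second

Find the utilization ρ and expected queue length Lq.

Traffic intensity: ρ = λ/(cμ) = 15.8/(4×7.6) = 0.5197
Since ρ = 0.5197 < 1, system is stable.
Offered load a = λ/μ = cρ = 15.8/7.6 = 2.0789
P₀ = [ Σₙ₌₀^3 aⁿ/n! + a^4/(4!(1-ρ)) ]⁻¹
Σ = a^0/0! + a^1/1! + a^2/2! + a^3/3! = 1.00000 + 2.07895 + 2.16101 + 1.49754 = 6.7375
a^4/(4!(1-ρ)) = 18.6799/(24 × 0.48026) = 1.6206
P₀ = 1/(6.7375 + 1.6206) = 0.1196
Lq = P₀·a^4·ρ / (4!(1-ρ)²) = 0.11964 × 18.6799 × 0.51974 / (24 × 0.23065) = 0.2098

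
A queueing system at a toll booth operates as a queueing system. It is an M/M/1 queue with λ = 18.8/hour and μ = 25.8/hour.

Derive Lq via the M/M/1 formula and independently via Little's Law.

Method 1 (direct): Lq = λ²/(μ(μ-λ)) = 353.44/(25.8 × 7.00) = 1.9570

Method 2 (Little's Law):
W = 1/(μ-λ) = 1/7.00 = 0.142857
Wq = W - 1/μ = 0.142857 - 0.0387597 = 0.104097
Lq = λWq = 18.8 × 0.104097 = 1.9570 ✔ (matches Method 1)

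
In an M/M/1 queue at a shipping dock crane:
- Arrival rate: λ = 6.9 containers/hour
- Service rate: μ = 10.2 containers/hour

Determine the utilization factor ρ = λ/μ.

Server utilization: ρ = λ/μ
ρ = 6.9/10.2 = 0.6765
The server is busy 67.65% of the time.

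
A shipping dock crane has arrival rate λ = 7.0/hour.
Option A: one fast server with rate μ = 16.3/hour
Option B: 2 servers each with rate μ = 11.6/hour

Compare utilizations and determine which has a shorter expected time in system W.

Option A: single server μ = 16.3 (M/M/1)
  ρ_A = 7.0/16.3 = 0.4294
  W_A = 1/(μ-λ) = 1/(16.3-7.0) = 1/9.30 = 0.1075

Option B: 2 servers μ = 11.6 (M/M/2)
  ρ_B = λ/(cμ) = 7.0/(2×11.6) = 0.3017
  Offered load a = λ/μ = cρ = 7.0/11.6 = 0.6034
  P₀ = [ Σₙ₌₀^1 aⁿ/n! + a^2/(2!(1-ρ)) ]⁻¹
  Σ = a^0/0! + a^1/1! = 1.0000 + 0.6034 = 1.6034
  a^2/(2!(1-ρ)) = 0.3641/(2 × 0.6983) = 0.2607
  P₀ = 1/(1.6034 + 0.26075) = 0.5364
  Lq = P₀·a^2·ρ / (2!(1-ρ)²) = 0.53642 × 0.36415 × 0.30172 / (2 × 0.48759) = 0.06044
  Wq_B = Lq/λ = 0.06044/7.0 = 0.008634
  W_B = Wq_B + 1/μ = 0.008634 + 0.08621 = 0.09484

Since W_B = 0.09484 < W_A = 0.1075, Option B (multiple servers) has the shorter time in system.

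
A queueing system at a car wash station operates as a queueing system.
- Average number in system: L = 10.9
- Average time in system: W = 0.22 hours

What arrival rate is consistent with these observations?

Little's Law: L = λW, so λ = L/W
λ = 10.9/0.22 = 49.5455 cars/hour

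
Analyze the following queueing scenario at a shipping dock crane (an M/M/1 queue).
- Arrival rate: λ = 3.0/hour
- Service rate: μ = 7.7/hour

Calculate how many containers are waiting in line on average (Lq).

ρ = λ/μ = 3.0/7.7 = 0.3896
For M/M/1: Lq = λ²/(μ(μ-λ))
Lq = 9.00/(7.7 × 4.70)
Lq = 0.2487 containers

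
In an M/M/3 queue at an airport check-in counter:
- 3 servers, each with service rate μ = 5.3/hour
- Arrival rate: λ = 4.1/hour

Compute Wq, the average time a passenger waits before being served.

Traffic intensity: ρ = λ/(cμ) = 4.1/(3×5.3) = 0.2579
Since ρ = 0.2579 < 1, system is stable.
Offered load a = λ/μ = cρ = 4.1/5.3 = 0.7736
P₀ = [ Σₙ₌₀^2 aⁿ/n! + a^3/(3!(1-ρ)) ]⁻¹
Σ = a^0/0! + a^1/1! + a^2/2! = 1.0000 + 0.7736 + 0.2992 = 2.0728
a^3/(3!(1-ρ)) = 0.4629/(6 × 0.7421) = 0.1040
P₀ = 1/(2.0728 + 0.1040) = 0.4594
Lq = P₀·a^3·ρ / (3!(1-ρ)²) = 0.4594 × 0.4629 × 0.2579 / (6 × 0.5508) = 0.01660
Wq = Lq/λ = 0.016595/4.1 = 0.004048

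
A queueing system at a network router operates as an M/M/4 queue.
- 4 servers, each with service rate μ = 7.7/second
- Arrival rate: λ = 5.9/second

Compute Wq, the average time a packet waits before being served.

Traffic intensity: ρ = λ/(cμ) = 5.9/(4×7.7) = 0.1916
Since ρ = 0.1916 < 1, system is stable.
Offered load a = λ/μ = cρ = 5.9/7.7 = 0.7662
P₀ = [ Σₙ₌₀^3 aⁿ/n! + a^4/(4!(1-ρ)) ]⁻¹
Σ = a^0/0! + a^1/1! + a^2/2! + a^3/3! = 1.0000 + 0.7662 + 0.2936 + 0.07498 = 2.1348
a^4/(4!(1-ρ)) = 0.3447/(24 × 0.8084) = 0.01777
P₀ = 1/(2.1348 + 0.01777) = 0.4646
Lq = P₀·a^4·ρ / (4!(1-ρ)²) = 0.4646 × 0.3447 × 0.1916 / (24 × 0.6536) = 0.001956
Wq = Lq/λ = 0.001956/5.9 = 0.0003315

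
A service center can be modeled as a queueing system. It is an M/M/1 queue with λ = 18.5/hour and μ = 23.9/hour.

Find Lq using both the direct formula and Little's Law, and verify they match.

Method 1 (direct): Lq = λ²/(μ(μ-λ)) = 342.25/(23.9 × 5.40) = 2.6519

Method 2 (Little's Law):
W = 1/(μ-λ) = 1/5.40 = 0.185185
Wq = W - 1/μ = 0.185185 - 0.0418410 = 0.143344
Lq = λWq = 18.5 × 0.143344 = 2.6519 ✔ (matches Method 1)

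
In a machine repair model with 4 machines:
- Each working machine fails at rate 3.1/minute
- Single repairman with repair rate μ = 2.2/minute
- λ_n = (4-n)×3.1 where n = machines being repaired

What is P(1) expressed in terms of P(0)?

P(1)/P(0) = ∏_{i=0}^{1-1} λ_i/μ_{i+1}
= (4-0)×3.1/2.2
= 5.6364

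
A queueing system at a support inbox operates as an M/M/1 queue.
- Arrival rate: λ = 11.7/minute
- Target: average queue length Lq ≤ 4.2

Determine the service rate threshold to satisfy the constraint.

For M/M/1: Lq = λ²/(μ(μ-λ))
Need Lq ≤ 4.2, i.e. μ(μ-λ) ≥ λ²/4.2
μ² - 11.7μ - 136.89/4.2 ≥ 0  →  μ² - 11.7μ - 32.59286 ≥ 0
Quadratic formula (positive root): μ = [λ + √(λ² + 4×32.59286)]/2
Discriminant: 136.89 + 4×32.59286 = 267.2614, √267.2614 = 16.34813
μ ≥ (11.7 + 16.34813)/2 = 14.0241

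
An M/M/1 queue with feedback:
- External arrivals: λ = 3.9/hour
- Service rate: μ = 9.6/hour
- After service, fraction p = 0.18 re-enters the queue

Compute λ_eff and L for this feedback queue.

Effective arrival rate: λ_eff = λ/(1-p) = 3.9/(1-0.18) = 3.9/0.82 = 4.7561
ρ = λ_eff/μ = 4.7561/9.6 = 0.49543
L = ρ/(1-ρ) = 0.49543/(1-0.49543) = 0.9819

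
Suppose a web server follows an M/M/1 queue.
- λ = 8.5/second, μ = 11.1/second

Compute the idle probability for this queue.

ρ = λ/μ = 8.5/11.1 = 0.7658
P(0) = 1 - ρ = 1 - 0.7658 = 0.2342
The server is idle 23.42% of the time.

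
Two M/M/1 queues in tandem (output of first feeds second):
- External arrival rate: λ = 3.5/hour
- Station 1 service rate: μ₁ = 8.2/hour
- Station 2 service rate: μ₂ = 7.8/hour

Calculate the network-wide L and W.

By Jackson's theorem, each station behaves as independent M/M/1.
Station 1: ρ₁ = 3.5/8.2 = 0.4268, L₁ = ρ₁/(1-ρ₁) = λ/(μ₁-λ) = 3.5/4.70 = 0.74468
Station 2: ρ₂ = 3.5/7.8 = 0.4487, L₂ = ρ₂/(1-ρ₂) = λ/(μ₂-λ) = 3.5/4.30 = 0.81395
Total: L = L₁ + L₂ = 0.74468 + 0.81395 = 1.5586
W = L/λ = 1.5586/3.5 = 0.4453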